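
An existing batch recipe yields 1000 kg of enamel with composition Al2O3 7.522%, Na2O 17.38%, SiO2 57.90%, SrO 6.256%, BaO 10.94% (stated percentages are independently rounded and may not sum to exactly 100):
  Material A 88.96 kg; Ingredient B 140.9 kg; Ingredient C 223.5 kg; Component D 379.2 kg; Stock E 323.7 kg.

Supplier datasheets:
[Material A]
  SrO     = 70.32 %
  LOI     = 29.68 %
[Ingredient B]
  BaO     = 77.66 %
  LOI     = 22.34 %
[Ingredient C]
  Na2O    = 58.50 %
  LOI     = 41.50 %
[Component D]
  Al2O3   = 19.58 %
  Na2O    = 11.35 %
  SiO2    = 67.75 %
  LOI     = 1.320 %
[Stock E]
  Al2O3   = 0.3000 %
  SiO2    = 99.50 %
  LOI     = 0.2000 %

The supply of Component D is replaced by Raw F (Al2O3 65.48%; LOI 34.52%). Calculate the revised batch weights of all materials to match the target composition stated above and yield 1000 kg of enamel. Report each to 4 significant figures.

Revised batch per 1000 kg enamel:
  Material A: 88.96 kg
  Ingredient B: 140.9 kg
  Ingredient C: 297.1 kg
  Raw F: 112.2 kg
  Stock E: 581.9 kg
Total batch = 1221 kg; LOI loss = 221.1 kg

Mid-chain values are shown, rounded to four significant digits, in the working. Each numeric step holds full precision throughout; every reported figure receives exactly one rounding — derived quantities are re-derived from the batch weights per 1000 kg of glass at exact precision (the five compositions, LOI, totals, glass mass, the yield), as given in the problem or answer text.
Per-oxide target masses for 1000 kg enamel:
  Al2O3: 7.522% × 1000 = 75.22 kg
  Na2O: 17.38% × 1000 = 173.8 kg
  SiO2: 57.90% × 1000 = 579.0 kg
  SrO: 6.256% × 1000 = 62.56 kg
  BaO: 10.94% × 1000 = 109.4 kg
Verifying the oxide balance working from each reported weight, at the basis given (summed amounts equal target values up to rounding of the answer):
  Al2O3: 112.2·0.6548 + 581.9·0.003000 = 75.21 kg (target 75.22 kg)
  Na2O: 297.1·0.5850 = 173.8 kg (target 173.8 kg)
  SiO2: 581.9·0.9950 = 579.0 kg (target 579.0 kg)
  SrO: 88.96·0.7032 = 62.56 kg (target 62.56 kg)
  BaO: 140.9·0.7766 = 109.4 kg (target 109.4 kg)
Glass-mass bookkeeping: Σ batch − LOI loss = 1000 kg (the Σ of target masses is 1000 kg; basis as stated: 1000 kg — gaps are rounding artifacts).
Summing the batch: Σ batch = 1221 kg; Σ batch·LOI gives LOI loss = 221.1 kg; glass ÷ batch gives a yield of 81.90%.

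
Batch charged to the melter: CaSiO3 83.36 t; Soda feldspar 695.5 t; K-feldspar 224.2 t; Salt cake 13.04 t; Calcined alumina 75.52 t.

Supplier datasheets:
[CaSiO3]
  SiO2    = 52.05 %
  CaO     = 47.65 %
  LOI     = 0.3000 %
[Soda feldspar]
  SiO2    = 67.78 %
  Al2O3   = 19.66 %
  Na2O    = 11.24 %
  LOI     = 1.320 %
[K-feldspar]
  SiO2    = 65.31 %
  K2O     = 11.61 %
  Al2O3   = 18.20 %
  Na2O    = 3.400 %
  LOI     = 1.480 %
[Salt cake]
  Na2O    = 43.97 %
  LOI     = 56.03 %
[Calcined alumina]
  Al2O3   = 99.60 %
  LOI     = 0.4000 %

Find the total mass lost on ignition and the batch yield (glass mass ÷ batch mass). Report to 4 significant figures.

LOI loss = 20.36 t; glass = 1071 t; yield = 98.14%

Working values are printed with 4-significant-figure rounding in the working; each numeric step keeps full precision at each step; each reported result takes just one rounding — all derived quantities (yield, the totals, the five compositions, glass mass, ignition loss) are computed in full precision starting from the weights on 1071 t of glass, as given in problem or answer.
Each material's LOI contribution:
  CaSiO3: 83.36 × 0.003000 = 0.2501 t
  Soda feldspar: 695.5 × 0.01320 = 9.181 t
  K-feldspar: 224.2 × 0.01480 = 3.318 t
  Salt cake: 13.04 × 0.5603 = 7.306 t
  Calcined alumina: 75.52 × 0.004000 = 0.3021 t
Total LOI = 20.36 t
Glass = batch − LOI = 1092 − 20.36 = 1071 t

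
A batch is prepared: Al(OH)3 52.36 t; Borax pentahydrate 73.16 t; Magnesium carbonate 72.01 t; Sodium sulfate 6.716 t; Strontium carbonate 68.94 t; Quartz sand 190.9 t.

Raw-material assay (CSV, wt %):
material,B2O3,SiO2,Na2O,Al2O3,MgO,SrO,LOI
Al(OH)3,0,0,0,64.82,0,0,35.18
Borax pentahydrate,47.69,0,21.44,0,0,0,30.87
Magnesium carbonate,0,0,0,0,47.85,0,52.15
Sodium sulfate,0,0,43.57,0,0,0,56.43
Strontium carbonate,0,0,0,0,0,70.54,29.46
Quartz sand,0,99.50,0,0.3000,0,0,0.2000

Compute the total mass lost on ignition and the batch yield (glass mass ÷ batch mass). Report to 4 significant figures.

Working values are printed, rounded to four significant figures, between the steps; every computation keeps full precision all the way through — every reported figure carries a single rounding. Derived quantities are re-derived at full precision (glass mass, yield, the totals, LOI, the six compositions) starting from the weights for 361.0 t of glass, as given in problem or answer.
Material-by-material LOI:
  Al(OH)3: 52.36 × 0.3518 = 18.42 t
  Borax pentahydrate: 73.16 × 0.3087 = 22.58 t
  Magnesium carbonate: 72.01 × 0.5215 = 37.55 t
  Sodium sulfate: 6.716 × 0.5643 = 3.790 t
  Strontium carbonate: 68.94 × 0.2946 = 20.31 t
  Quartz sand: 190.9 × 0.002000 = 0.3818 t
Total LOI = 103.0 t
Glass = batch − LOI = 464.1 − 103.0 = 361.0 t

LOI loss = 103.0 t; glass = 361.0 t; yield = 77.80%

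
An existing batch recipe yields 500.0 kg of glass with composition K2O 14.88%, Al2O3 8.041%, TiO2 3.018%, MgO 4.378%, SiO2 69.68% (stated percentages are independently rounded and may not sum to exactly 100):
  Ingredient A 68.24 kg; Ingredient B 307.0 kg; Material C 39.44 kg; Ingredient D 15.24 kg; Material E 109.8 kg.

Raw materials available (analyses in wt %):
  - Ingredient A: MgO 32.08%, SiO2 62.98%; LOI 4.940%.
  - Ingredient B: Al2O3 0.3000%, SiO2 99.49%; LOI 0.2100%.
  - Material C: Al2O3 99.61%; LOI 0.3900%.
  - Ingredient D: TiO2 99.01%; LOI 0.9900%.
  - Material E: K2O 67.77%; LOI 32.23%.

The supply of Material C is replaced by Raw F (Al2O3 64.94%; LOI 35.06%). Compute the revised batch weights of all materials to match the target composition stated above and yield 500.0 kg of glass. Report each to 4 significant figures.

Revised batch per 500.0 kg glass:
  Ingredient A: 68.24 kg
  Ingredient B: 307.0 kg
  Raw F: 60.49 kg
  Ingredient D: 15.24 kg
  Material E: 109.8 kg
Total batch = 560.8 kg; LOI loss = 60.76 kg

All arithmetic carries exact precision end to end. In-progress results are printed rounded to 4 significant digits on the page; every reported value undergoes a single rounding. The derived quantities are recomputed in full float precision (the yield, totals, net glass mass, ignition loss, the five compositions) from the weighed amounts on 500.0 kg of glass, as quoted within the problem or the answer.
Per-oxide target masses for 500.0 kg glass:
  K2O: 14.88% × 500.0 = 74.40 kg
  Al2O3: 8.041% × 500.0 = 40.20 kg
  TiO2: 3.018% × 500.0 = 15.09 kg
  MgO: 4.378% × 500.0 = 21.89 kg
  SiO2: 69.68% × 500.0 = 348.4 kg
Checking each oxide sum on the weights just shown, at the basis given (every target is met by its sum exact up to rounding of places):
  K2O: 109.8·0.6777 = 74.41 kg (target 74.40 kg)
  Al2O3: 307.0·0.003000 + 60.49·0.6494 = 40.20 kg (target 40.20 kg)
  TiO2: 15.24·0.9901 = 15.09 kg (target 15.09 kg)
  MgO: 68.24·0.3208 = 21.89 kg (target 21.89 kg)
  SiO2: 68.24·0.6298 + 307.0·0.9949 = 348.4 kg (target 348.4 kg)
Consistency of the glass mass: batch total minus LOI = 500.0 kg (the targets, summed, come to 500.0 kg; against the stated basis, 500.0 kg — deltas are rounding alone).
Whole-batch sum: Σ batch = 560.8 kg; loss to ignition Σ batch·LOI = 60.76 kg; as yield: glass ÷ batch → 89.16%.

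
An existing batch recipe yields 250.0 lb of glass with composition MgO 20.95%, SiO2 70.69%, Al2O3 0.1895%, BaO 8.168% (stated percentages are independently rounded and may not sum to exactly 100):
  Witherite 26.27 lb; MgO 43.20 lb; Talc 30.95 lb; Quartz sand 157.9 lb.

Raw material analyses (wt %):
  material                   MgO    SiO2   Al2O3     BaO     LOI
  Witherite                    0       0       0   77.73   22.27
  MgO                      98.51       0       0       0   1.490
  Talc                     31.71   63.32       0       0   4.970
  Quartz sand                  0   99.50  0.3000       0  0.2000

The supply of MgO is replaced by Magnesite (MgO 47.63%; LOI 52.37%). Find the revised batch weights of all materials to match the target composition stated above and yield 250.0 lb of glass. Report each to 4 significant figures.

Revised batch per 250.0 lb glass:
  Witherite: 26.27 lb
  Magnesite: 89.36 lb
  Talc: 30.95 lb
  Quartz sand: 157.9 lb
Total batch = 304.5 lb; LOI loss = 54.50 lb

In-progress results are displayed rounded to four significant figures alongside each step — the working math keeps exact precision from start to finish; a single rounding yields every reported value; derived quantities are carried at full float precision (ignition loss, yield, glass mass, the four compositions, the totals) starting from the weights for 250.0 lb of glass as written in the problem or the answer.
Oxide mass targets, per 250.0 lb glass:
  MgO: 20.95% × 250.0 = 52.38 lb
  SiO2: 70.69% × 250.0 = 176.7 lb
  Al2O3: 0.1895% × 250.0 = 0.4738 lb
  BaO: 8.168% × 250.0 = 20.42 lb
Balance tally, oxide-wise, on the weights just shown, for the quoted basis mass (every target is met by its sum modulo rounding of the values):
  MgO: 89.36·0.4763 + 30.95·0.3171 = 52.38 lb (target 52.38 lb)
  SiO2: 30.95·0.6332 + 157.9·0.9950 = 176.7 lb (target 176.7 lb)
  Al2O3: 157.9·0.003000 = 0.4737 lb (target 0.4738 lb)
  BaO: 26.27·0.7773 = 20.42 lb (target 20.42 lb)
Glass mass check: batch total minus LOI = 250.0 lb (the Σ of target masses is 250.0 lb; basis as stated: 250.0 lb — a pure rounding effect).
Batch grand total — Σ batch = 304.5 lb; the LOI term Σ batch·LOI equals 54.50 lb; yield = glass ÷ total batch = 82.10%.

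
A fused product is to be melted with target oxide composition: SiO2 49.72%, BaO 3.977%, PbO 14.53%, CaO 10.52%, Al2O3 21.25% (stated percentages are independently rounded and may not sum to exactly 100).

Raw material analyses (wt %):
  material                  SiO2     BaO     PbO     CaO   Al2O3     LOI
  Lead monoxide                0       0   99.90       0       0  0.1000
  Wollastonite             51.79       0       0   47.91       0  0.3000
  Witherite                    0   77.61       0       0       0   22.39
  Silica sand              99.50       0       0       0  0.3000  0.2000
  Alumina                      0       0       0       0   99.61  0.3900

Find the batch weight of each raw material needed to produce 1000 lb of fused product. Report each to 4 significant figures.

Full float precision is carried at each step; working values are printed rounded to 4 significant digits alongside each step. Each reported result includes exactly one rounding; derived quantities (totals, net glass mass, the yield, the five compositions, LOI) are carried starting from the weights at 1000 lb of glass in exact precision as set out in the problem or the answer.
Oxide mass targets, per 1000 lb fused product:
  SiO2: 49.72% × 1000 = 497.2 lb
  BaO: 3.977% × 1000 = 39.77 lb
  PbO: 14.53% × 1000 = 145.3 lb
  CaO: 10.52% × 1000 = 105.2 lb
  Al2O3: 21.25% × 1000 = 212.5 lb
A balance pass over the oxides, given the weights on record, relative to the basis at hand (target by target, the sums agree given rounding of the digits):
  SiO2: 219.6·0.5179 + 385.4·0.9950 = 497.2 lb (target 497.2 lb)
  BaO: 51.24·0.7761 = 39.77 lb (target 39.77 lb)
  PbO: 145.4·0.9990 = 145.3 lb (target 145.3 lb)
  CaO: 219.6·0.4791 = 105.2 lb (target 105.2 lb)
  Al2O3: 385.4·0.003000 + 212.2·0.9961 = 212.5 lb (target 212.5 lb)
Glass mass check: net batch after ignition = 1000 lb (summing oxide targets gives 1000 lb; stated basis 1000 lb — rounding explains the deltas).
Batch total: Σ batch = 1014 lb; loss to ignition Σ batch·LOI = 13.88 lb; yield, glass over the total, = 98.63%.

Batch per 1000 lb fused product:
  Lead monoxide: 145.4 lb
  Wollastonite: 219.6 lb
  Witherite: 51.24 lb
  Silica sand: 385.4 lb
  Alumina: 212.2 lb
Total batch = 1014 lb; LOI loss = 13.88 lb; yield = 98.63%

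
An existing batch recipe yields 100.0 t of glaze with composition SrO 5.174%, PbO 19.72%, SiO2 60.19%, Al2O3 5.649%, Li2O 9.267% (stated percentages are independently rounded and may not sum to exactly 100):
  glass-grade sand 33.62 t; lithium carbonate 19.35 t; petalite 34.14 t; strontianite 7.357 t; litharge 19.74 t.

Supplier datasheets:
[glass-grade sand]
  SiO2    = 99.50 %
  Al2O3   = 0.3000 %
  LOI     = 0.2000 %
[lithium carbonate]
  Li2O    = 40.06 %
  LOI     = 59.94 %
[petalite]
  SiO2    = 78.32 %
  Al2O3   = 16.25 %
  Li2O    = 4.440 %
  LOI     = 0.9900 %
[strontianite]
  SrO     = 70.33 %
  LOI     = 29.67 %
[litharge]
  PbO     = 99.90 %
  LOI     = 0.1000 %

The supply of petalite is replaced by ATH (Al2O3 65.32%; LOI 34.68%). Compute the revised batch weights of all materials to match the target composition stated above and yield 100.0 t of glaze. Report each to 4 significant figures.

In-progress results appear, rounded to four significant figures, on the page; exact precision is carried at all times; each reported result takes a single rounding — all derived quantities are computed starting from the weights on 100.0 t of glass in exact precision (the yield, the totals, LOI, the five compositions, glass mass), as written in question or answer.
Oxide-by-oxide targets in 100.0 t glaze:
  SrO: 5.174% × 100.0 = 5.174 t
  PbO: 19.72% × 100.0 = 19.72 t
  SiO2: 60.19% × 100.0 = 60.19 t
  Al2O3: 5.649% × 100.0 = 5.649 t
  Li2O: 9.267% × 100.0 = 9.267 t
Balance tally, oxide-wise, from the weights as reported, against the basis in use (sum by sum, the targets are met net of answer rounding effects):
  SrO: 7.357·0.7033 = 5.174 t (target 5.174 t)
  PbO: 19.74·0.9990 = 19.72 t (target 19.72 t)
  SiO2: 60.49·0.9950 = 60.19 t (target 60.19 t)
  Al2O3: 60.49·0.003000 + 8.370·0.6532 = 5.649 t (target 5.649 t)
  Li2O: 23.13·0.4006 = 9.266 t (target 9.267 t)
Mass balance on the glass: batch Σ − ignition loss = 100.0 t (oxide target masses add up to 100.0 t; the stated basis being 100.0 t — any gap is answer rounding).
Whole-batch sum: Σ batch = 119.1 t; LOI removed, Σ of batch·LOI: 19.09 t; yield: glass divided by total = 83.97%.

Revised batch per 100.0 t glaze:
  glass-grade sand: 60.49 t
  lithium carbonate: 23.13 t
  ATH: 8.370 t
  strontianite: 7.357 t
  litharge: 19.74 t
Total batch = 119.1 t; LOI loss = 19.09 t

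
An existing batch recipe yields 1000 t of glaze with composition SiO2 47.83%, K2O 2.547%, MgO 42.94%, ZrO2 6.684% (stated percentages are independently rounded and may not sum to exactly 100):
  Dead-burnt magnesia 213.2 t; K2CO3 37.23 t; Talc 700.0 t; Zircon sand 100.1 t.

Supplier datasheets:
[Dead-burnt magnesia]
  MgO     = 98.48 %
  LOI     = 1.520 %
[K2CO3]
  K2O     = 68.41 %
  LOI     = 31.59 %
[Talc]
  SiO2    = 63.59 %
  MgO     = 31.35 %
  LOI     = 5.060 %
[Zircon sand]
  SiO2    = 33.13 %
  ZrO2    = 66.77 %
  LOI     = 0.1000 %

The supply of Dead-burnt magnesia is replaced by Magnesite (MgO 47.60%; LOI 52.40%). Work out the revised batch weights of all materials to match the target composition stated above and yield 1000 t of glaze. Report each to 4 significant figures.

Revised batch per 1000 t glaze:
  Magnesite: 441.1 t
  K2CO3: 37.23 t
  Talc: 700.0 t
  Zircon sand: 100.1 t
Total batch = 1278 t; LOI loss = 278.4 t

Every computation holds full float precision through every step — values along the way are printed rounded to 4 significant figures within the worked lines. Each reported result carries a single rounding; all derived quantities (ignition loss, totals, net glass mass, yield, four oxide percentages) are re-derived from the weighed amounts for 1000 t of glass at full float precision, as set out in problem or answer.
The oxide mass targets at 1000 t glaze:
  SiO2: 47.83% × 1000 = 478.3 t
  K2O: 2.547% × 1000 = 25.47 t
  MgO: 42.94% × 1000 = 429.4 t
  ZrO2: 6.684% × 1000 = 66.84 t
Per-oxide balance check given the weights on record, per the basis as stated (oxide sums agree with the targets inside rounding margins):
  SiO2: 700.0·0.6359 + 100.1·0.3313 = 478.3 t (target 478.3 t)
  K2O: 37.23·0.6841 = 25.47 t (target 25.47 t)
  MgO: 441.1·0.4760 + 700.0·0.3135 = 429.4 t (target 429.4 t)
  ZrO2: 100.1·0.6677 = 66.84 t (target 66.84 t)
Glass mass check: total charge less LOI = 1000 t (summing oxide targets gives 1000 t; basis as stated: 1000 t — gaps are rounding artifacts).
Summing the batch: Σ batch = 1278 t; Σ batch·LOI gives LOI loss = 278.4 t; yield = glass ÷ total batch = 78.22%.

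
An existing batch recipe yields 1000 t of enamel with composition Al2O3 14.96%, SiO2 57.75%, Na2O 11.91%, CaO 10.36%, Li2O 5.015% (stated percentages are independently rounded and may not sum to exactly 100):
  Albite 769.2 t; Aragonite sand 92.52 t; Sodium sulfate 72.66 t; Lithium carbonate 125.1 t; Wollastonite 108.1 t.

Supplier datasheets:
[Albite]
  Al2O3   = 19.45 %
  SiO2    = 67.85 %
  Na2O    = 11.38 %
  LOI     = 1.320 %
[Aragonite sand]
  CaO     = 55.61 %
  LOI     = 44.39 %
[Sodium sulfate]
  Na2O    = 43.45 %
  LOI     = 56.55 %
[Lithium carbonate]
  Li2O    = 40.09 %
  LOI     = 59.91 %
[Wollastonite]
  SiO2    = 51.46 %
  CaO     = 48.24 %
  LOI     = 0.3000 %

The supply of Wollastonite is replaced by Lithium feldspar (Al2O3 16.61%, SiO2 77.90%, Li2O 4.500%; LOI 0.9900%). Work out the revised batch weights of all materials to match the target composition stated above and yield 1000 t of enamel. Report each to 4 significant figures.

Revised batch per 1000 t enamel:
  Albite: 531.1 t
  Aragonite sand: 186.3 t
  Sodium sulfate: 135.0 t
  Lithium carbonate: 93.80 t
  Lithium feldspar: 278.8 t
Total batch = 1225 t; LOI loss = 225.0 t

Each numeric step carries exact precision in all steps — working values are printed with 4-significant-figure rounding in the printout — each reported number carries a single rounding; derived quantities, including yield, five oxide percentages, totals, net glass mass, ignition loss, are recomputed from the batch weights on 1000 t of glass at exact precision, as quoted within question or answer.
Target masses of each oxide per 1000 t enamel:
  Al2O3: 14.96% × 1000 = 149.6 t
  SiO2: 57.75% × 1000 = 577.5 t
  Na2O: 11.91% × 1000 = 119.1 t
  CaO: 10.36% × 1000 = 103.6 t
  Li2O: 5.015% × 1000 = 50.15 t
Balance tally, oxide-wise, using the reported weights, for the quoted basis mass (each sum matches its target mass up to rounding of the answer):
  Al2O3: 531.1·0.1945 + 278.8·0.1661 = 149.6 t (target 149.6 t)
  SiO2: 531.1·0.6785 + 278.8·0.7790 = 577.5 t (target 577.5 t)
  Na2O: 531.1·0.1138 + 135.0·0.4345 = 119.1 t (target 119.1 t)
  CaO: 186.3·0.5561 = 103.6 t (target 103.6 t)
  Li2O: 93.80·0.4009 + 278.8·0.04500 = 50.15 t (target 50.15 t)
Glass-mass closure: batch Σ − ignition loss = 1000 t (the Σ of target masses is 1000 t; with the basis standing at 1000 t — deltas are rounding alone).
Adding the batch up: Σ batch = 1225 t; LOI removed, Σ of batch·LOI: 225.0 t; yield: glass divided by total = 81.63%.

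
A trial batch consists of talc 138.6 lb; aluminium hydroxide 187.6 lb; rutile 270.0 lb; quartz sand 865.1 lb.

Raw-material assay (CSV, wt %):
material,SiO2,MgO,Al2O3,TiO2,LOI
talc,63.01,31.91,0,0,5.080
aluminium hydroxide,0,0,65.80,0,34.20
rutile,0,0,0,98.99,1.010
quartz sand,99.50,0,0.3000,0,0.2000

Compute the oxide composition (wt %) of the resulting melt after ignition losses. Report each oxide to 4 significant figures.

Glass mass = 1386 lb (batch 1461 − LOI 75.66).
Composition: SiO2 68.42%, MgO 3.192%, Al2O3 9.096%, TiO2 19.29%

Every computation carries full float precision at every stage — working values are printed rounded to four significant figures as written. Exactly one rounding goes into each reported figure; all derived quantities, including LOI, the yield, four oxide percentages, glass mass, totals, are re-derived using the weight values for 1386 lb of glass at exact precision, exactly as shown in the problem or answer text.
Mass of each oxide from the mix:
  SiO2: 138.6·0.6301 + 865.1·0.9950 = 948.1 lb
  MgO: 138.6·0.3191 = 44.23 lb
  Al2O3: 187.6·0.6580 + 865.1·0.003000 = 126.0 lb
  TiO2: 270.0·0.9899 = 267.3 lb
LOI: 138.6·0.05080 + 187.6·0.3420 + 270.0·0.01010 + 865.1·0.002000 = 75.66 lb
batch − LOI leaves glass = 1461 − 75.66 = 1386 lb (= the summed oxide contributions)
each oxide over glass, ×100, is wt %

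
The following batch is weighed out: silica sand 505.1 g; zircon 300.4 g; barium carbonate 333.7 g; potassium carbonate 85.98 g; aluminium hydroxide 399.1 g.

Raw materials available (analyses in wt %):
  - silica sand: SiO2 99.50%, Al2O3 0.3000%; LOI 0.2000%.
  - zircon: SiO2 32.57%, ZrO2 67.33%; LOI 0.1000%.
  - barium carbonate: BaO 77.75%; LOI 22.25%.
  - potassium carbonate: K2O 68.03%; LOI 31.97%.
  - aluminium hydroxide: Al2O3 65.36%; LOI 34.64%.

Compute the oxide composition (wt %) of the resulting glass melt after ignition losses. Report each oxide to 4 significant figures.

Glass mass = 1383 g (batch 1624 − LOI 241.3).
Composition: BaO 18.76%, K2O 4.229%, SiO2 43.41%, ZrO2 14.62%, Al2O3 18.97%

Rounding to four significant digits applies to each working value as printed; each numeric step holds full precision in every operation; exactly one rounding lands on every reported number; the derived quantities (totals, five oxide percentages, glass mass, yield, LOI) are computed at full precision starting from the weights on 1383 g of glass as set out in the question or the answer.
Per-oxide mass from batch:
  BaO: 333.7·0.7775 = 259.5 g
  K2O: 85.98·0.6803 = 58.49 g
  SiO2: 505.1·0.9950 + 300.4·0.3257 = 600.4 g
  ZrO2: 300.4·0.6733 = 202.3 g
  Al2O3: 505.1·0.003000 + 399.1·0.6536 = 262.4 g
LOI: 505.1·0.002000 + 300.4·0.001000 + 333.7·0.2225 + 85.98·0.3197 + 399.1·0.3464 = 241.3 g
Glass mass = batch − LOI = 1624 − 241.3 = 1383 g (consistent with Σ oxide mass)
percent by weight: oxide/glass ×100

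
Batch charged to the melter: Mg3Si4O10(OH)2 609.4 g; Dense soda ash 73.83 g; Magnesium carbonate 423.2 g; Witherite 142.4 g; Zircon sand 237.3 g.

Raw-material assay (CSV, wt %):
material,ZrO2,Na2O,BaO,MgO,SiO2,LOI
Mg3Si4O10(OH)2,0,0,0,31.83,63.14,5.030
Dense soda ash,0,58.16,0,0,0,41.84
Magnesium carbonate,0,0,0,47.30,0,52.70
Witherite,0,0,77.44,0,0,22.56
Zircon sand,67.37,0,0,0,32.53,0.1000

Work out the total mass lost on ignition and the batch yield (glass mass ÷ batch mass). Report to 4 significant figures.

LOI loss = 316.9 g; glass = 1169 g; yield = 78.67%

In-progress results appear rounded to 4 significant figures when written out; each numeric step carries full precision throughout. Exactly one rounding is applied to every reported value. The derived quantities are recomputed at exact precision (net glass mass, ignition loss, yield, totals, the five compositions) starting from the weights per 1169 g of glass, as given in problem or answer.
Loss on ignition, line by line:
  Mg3Si4O10(OH)2: 609.4 × 0.05030 = 30.65 g
  Dense soda ash: 73.83 × 0.4184 = 30.89 g
  Magnesium carbonate: 423.2 × 0.5270 = 223.0 g
  Witherite: 142.4 × 0.2256 = 32.13 g
  Zircon sand: 237.3 × 0.001000 = 0.2373 g
Total LOI = 316.9 g
Glass = batch − LOI = 1486 − 316.9 = 1169 g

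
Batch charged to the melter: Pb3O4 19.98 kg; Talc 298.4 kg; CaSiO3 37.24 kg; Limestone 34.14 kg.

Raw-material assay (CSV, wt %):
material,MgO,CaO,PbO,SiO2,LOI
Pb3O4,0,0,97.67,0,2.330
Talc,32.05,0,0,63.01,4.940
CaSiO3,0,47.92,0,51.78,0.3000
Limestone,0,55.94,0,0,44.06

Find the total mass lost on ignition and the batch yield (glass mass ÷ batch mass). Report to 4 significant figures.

Rounding to four significant digits applies to every intermediate as displayed. Every computation carries exact precision in every operation. Exactly one rounding goes into each reported value. Derived quantities are rebuilt from the batch weights at 359.4 kg of glass at exact precision (yield, four oxide percentages, glass mass, LOI, the totals), as set out in the problem or answer text.
Material-by-material LOI:
  Pb3O4: 19.98 × 0.02330 = 0.4655 kg
  Talc: 298.4 × 0.04940 = 14.74 kg
  CaSiO3: 37.24 × 0.003000 = 0.1117 kg
  Limestone: 34.14 × 0.4406 = 15.04 kg
Total LOI = 30.36 kg
Glass = batch − LOI = 389.8 − 30.36 = 359.4 kg

LOI loss = 30.36 kg; glass = 359.4 kg; yield = 92.21%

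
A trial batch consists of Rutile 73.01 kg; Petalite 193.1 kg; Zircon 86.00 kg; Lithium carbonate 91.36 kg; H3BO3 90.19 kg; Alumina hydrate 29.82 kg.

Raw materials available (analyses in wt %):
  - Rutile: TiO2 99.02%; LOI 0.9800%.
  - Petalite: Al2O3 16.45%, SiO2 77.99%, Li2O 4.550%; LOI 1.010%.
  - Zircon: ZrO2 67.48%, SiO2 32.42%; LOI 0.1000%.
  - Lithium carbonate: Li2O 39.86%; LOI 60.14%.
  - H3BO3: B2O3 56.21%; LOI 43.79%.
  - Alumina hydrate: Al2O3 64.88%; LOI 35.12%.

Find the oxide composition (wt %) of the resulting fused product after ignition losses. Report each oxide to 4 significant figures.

Every computation holds exact precision through every step — working values appear rounded to four significant digits alongside each step. Each reported value is rounded just once — the derived quantities, including the yield, the six compositions, LOI, totals, glass mass, are recomputed from the weighed amounts for 455.8 kg of glass at full precision as quoted within the question or the answer.
Oxide masses out of the charge:
  Al2O3: 193.1·0.1645 + 29.82·0.6488 = 51.11 kg
  B2O3: 90.19·0.5621 = 50.70 kg
  ZrO2: 86.00·0.6748 = 58.03 kg
  SiO2: 193.1·0.7799 + 86.00·0.3242 = 178.5 kg
  Li2O: 193.1·0.04550 + 91.36·0.3986 = 45.20 kg
  TiO2: 73.01·0.9902 = 72.29 kg
LOI: 73.01·0.009800 + 193.1·0.01010 + 86.00·0.001000 + 91.36·0.6014 + 90.19·0.4379 + 29.82·0.3512 = 107.7 kg
Glass = total batch minus LOI = 563.5 − 107.7 = 455.8 kg (= the summed oxide contributions)
wt %: oxide over glass, times 100

Glass mass = 455.8 kg (batch 563.5 − LOI 107.7).
Composition: Al2O3 11.21%, B2O3 11.12%, ZrO2 12.73%, SiO2 39.16%, Li2O 9.917%, TiO2 15.86%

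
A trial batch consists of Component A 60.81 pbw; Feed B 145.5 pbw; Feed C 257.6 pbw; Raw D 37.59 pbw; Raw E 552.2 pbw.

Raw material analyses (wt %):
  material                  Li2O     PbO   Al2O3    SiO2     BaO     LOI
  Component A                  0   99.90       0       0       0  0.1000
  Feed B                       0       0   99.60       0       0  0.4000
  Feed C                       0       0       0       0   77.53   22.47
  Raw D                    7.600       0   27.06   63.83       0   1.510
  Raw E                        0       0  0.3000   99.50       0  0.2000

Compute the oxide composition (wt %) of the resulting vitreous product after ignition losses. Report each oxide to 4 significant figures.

Glass mass = 993.5 pbw (batch 1054 − LOI 60.20).
Composition: Li2O 0.2876%, PbO 6.115%, Al2O3 15.78%, SiO2 57.72%, BaO 20.10%

Working values are shown rounded off to 4 significant figures alongside each step. The working math keeps full precision from first step to last; each reported number undergoes a single rounding; all derived quantities (totals, five oxide percentages, glass mass, ignition loss, yield) are computed starting from the weights for 993.5 pbw of glass at exact precision exactly as shown in the problem or the answer.
Mass of each oxide from the mix:
  Li2O: 37.59·0.07600 = 2.857 pbw
  PbO: 60.81·0.9990 = 60.75 pbw
  Al2O3: 145.5·0.9960 + 37.59·0.2706 + 552.2·0.003000 = 156.7 pbw
  SiO2: 37.59·0.6383 + 552.2·0.9950 = 573.4 pbw
  BaO: 257.6·0.7753 = 199.7 pbw
LOI: 60.81·0.001000 + 145.5·0.004000 + 257.6·0.2247 + 37.59·0.01510 + 552.2·0.002000 = 60.20 pbw
Net of LOI, the glass mass = 1054 − 60.20 = 993.5 pbw (consistent with Σ oxide mass)
oxide / glass × 100 gives the wt %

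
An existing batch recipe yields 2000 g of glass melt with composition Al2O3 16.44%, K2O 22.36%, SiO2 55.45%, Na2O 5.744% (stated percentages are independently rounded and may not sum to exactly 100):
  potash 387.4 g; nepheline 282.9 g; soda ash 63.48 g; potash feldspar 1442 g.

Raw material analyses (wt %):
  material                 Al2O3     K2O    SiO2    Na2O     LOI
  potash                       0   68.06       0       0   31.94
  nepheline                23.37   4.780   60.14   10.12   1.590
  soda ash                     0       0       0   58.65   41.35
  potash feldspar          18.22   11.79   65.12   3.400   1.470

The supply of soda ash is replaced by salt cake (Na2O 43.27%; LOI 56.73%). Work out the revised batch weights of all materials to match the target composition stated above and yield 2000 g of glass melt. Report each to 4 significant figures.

Each numeric step holds exact precision in every operation. Intermediates are shown rounded to 4 significant digits in the working. Exactly one rounding goes into each reported number — all derived quantities are recomputed at full float precision (the four compositions, net glass mass, ignition loss, totals, the yield) using the weight values on 2000 g of glass exactly as shown in problem or answer.
Oxide-by-oxide targets in 2000 g glass melt:
  Al2O3: 16.44% × 2000 = 328.8 g
  K2O: 22.36% × 2000 = 447.2 g
  SiO2: 55.45% × 2000 = 1109 g
  Na2O: 5.744% × 2000 = 114.9 g
A balance pass over the oxides, given the weights on record, relative to the basis at hand (every target is met by its sum inside rounding margins):
  Al2O3: 282.9·0.2337 + 1442·0.1822 = 328.8 g (target 328.8 g)
  K2O: 387.4·0.6806 + 282.9·0.04780 + 1442·0.1179 = 447.2 g (target 447.2 g)
  SiO2: 282.9·0.6014 + 1442·0.6512 = 1109 g (target 1109 g)
  Na2O: 282.9·0.1012 + 86.04·0.4327 + 1442·0.03400 = 114.9 g (target 114.9 g)
Glass-mass sanity pass: batch Σ − ignition loss = 2000 g (per-oxide target masses sum to 2000 g; the stated basis being 2000 g — any gap is answer rounding).
Batch total: Σ batch = 2198 g; LOI removed, Σ of batch·LOI: 198.2 g; glass ÷ batch gives a yield of 90.98%.

Revised batch per 2000 g glass melt:
  potash: 387.4 g
  nepheline: 282.9 g
  salt cake: 86.04 g
  potash feldspar: 1442 g
Total batch = 2198 g; LOI loss = 198.2 g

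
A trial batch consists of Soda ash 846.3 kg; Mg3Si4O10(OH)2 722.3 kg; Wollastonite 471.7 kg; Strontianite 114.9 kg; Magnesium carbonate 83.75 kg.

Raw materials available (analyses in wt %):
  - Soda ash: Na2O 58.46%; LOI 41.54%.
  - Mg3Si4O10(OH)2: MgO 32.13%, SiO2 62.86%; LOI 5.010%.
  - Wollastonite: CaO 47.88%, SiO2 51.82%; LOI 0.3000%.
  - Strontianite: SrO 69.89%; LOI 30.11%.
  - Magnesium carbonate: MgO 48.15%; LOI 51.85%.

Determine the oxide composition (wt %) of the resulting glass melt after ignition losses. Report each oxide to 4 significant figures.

Glass mass = 1772 kg (batch 2239 − LOI 467.2).
Composition: Na2O 27.92%, SrO 4.532%, MgO 15.37%, CaO 12.75%, SiO2 39.42%

The working math maintains full float precision in every operation. Working values are displayed rounded to 4 significant figures in the printout; exactly one rounding goes into every reported figure. The derived quantities are recomputed at exact precision (glass mass, totals, the yield, LOI, five oxide percentages) from the batch weights for 1772 kg of glass, as set out in problem or answer.
Oxide masses out of the charge:
  Na2O: 846.3·0.5846 = 494.7 kg
  SrO: 114.9·0.6989 = 80.30 kg
  MgO: 722.3·0.3213 + 83.75·0.4815 = 272.4 kg
  CaO: 471.7·0.4788 = 225.8 kg
  SiO2: 722.3·0.6286 + 471.7·0.5182 = 698.5 kg
LOI: 846.3·0.4154 + 722.3·0.05010 + 471.7·0.003000 + 114.9·0.3011 + 83.75·0.5185 = 467.2 kg
Resulting glass, batch − LOI: 2239 − 467.2 = 1772 kg (matching Σ of the oxides)
wt % = oxide mass / glass mass × 100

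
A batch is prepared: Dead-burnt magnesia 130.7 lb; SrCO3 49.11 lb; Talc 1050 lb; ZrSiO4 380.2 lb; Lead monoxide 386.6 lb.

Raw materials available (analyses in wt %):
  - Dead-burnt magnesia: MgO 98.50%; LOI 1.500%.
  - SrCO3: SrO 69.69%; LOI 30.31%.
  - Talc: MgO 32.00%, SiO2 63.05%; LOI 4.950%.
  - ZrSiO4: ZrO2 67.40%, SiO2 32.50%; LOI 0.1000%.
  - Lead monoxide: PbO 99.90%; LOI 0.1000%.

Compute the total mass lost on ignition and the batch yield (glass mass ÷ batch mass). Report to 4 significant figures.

Each numeric step maintains full precision in all steps — rounding to 4 significant digits governs each mid-chain value as printed. Exactly one rounding goes into each reported result. Derived quantities are re-derived at full precision (glass mass, the totals, LOI, five oxide percentages, yield) starting from the weights on 1927 lb of glass, precisely as stated by the question or the answer.
Loss on ignition, line by line:
  Dead-burnt magnesia: 130.7 × 0.01500 = 1.960 lb
  SrCO3: 49.11 × 0.3031 = 14.89 lb
  Talc: 1050 × 0.04950 = 51.98 lb
  ZrSiO4: 380.2 × 0.001000 = 0.3802 lb
  Lead monoxide: 386.6 × 0.001000 = 0.3866 lb
Total LOI = 69.59 lb
Glass = batch − LOI = 1997 − 69.59 = 1927 lb

LOI loss = 69.59 lb; glass = 1927 lb; yield = 96.51%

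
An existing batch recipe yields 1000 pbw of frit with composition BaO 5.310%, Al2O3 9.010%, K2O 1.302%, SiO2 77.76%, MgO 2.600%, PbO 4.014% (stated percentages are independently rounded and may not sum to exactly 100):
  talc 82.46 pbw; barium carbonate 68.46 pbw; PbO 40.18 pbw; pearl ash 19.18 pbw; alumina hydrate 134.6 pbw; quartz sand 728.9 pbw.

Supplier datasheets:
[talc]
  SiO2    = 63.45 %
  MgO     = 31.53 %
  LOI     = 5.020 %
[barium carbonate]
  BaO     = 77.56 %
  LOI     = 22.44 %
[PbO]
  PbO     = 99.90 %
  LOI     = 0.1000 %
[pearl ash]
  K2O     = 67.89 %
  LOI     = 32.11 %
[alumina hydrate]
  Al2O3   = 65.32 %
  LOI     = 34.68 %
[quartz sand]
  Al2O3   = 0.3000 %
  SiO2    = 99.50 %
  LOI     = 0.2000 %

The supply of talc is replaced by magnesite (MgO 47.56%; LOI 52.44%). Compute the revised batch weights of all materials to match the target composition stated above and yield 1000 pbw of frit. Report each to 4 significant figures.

Mid-chain values are printed rounded off to 4 significant figures on the page; exact precision is maintained in every operation; each reported result takes just one rounding; the derived quantities, including the six compositions, the yield, ignition loss, totals, glass mass, are rebuilt from the weighed amounts at 1000 pbw of glass at exact precision as quoted within problem or answer.
Target masses of each oxide per 1000 pbw frit:
  BaO: 5.310% × 1000 = 53.10 pbw
  Al2O3: 9.010% × 1000 = 90.10 pbw
  K2O: 1.302% × 1000 = 13.02 pbw
  SiO2: 77.76% × 1000 = 777.6 pbw
  MgO: 2.600% × 1000 = 26.00 pbw
  PbO: 4.014% × 1000 = 40.14 pbw
Checking each oxide sum working from each reported weight, against the basis in use (each sum matches its target mass net of answer rounding effects):
  BaO: 68.46·0.7756 = 53.10 pbw (target 53.10 pbw)
  Al2O3: 134.3·0.6532 + 781.5·0.003000 = 90.07 pbw (target 90.10 pbw)
  K2O: 19.18·0.6789 = 13.02 pbw (target 13.02 pbw)
  SiO2: 781.5·0.9950 = 777.6 pbw (target 777.6 pbw)
  MgO: 54.67·0.4756 = 26.00 pbw (target 26.00 pbw)
  PbO: 40.18·0.9990 = 40.14 pbw (target 40.14 pbw)
Glass-mass sanity pass: whole batch net of LOI = 999.9 pbw (summing oxide targets gives 1000 pbw; against the stated basis, 1000 pbw — deltas are rounding alone).
Batch total: Σ batch = 1098 pbw; ignition loss, Σ(batch × LOI) = 98.37 pbw; yield = glass ÷ total batch = 91.04%.

Revised batch per 1000 pbw frit:
  magnesite: 54.67 pbw
  barium carbonate: 68.46 pbw
  PbO: 40.18 pbw
  pearl ash: 19.18 pbw
  alumina hydrate: 134.3 pbw
  quartz sand: 781.5 pbw
Total batch = 1098 pbw; LOI loss = 98.37 pbw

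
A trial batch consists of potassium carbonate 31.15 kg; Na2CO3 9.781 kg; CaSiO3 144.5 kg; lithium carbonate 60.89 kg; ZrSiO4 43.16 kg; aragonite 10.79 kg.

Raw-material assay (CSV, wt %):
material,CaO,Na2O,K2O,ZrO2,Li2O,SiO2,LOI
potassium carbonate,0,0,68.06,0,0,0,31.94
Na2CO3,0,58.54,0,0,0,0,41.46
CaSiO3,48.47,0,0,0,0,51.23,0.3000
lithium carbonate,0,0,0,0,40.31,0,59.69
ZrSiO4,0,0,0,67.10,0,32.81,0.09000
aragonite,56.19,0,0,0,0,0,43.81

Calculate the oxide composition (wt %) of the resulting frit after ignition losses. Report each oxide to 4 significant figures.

Glass mass = 244.7 kg (batch 300.3 − LOI 55.55).
Composition: CaO 31.10%, Na2O 2.340%, K2O 8.663%, ZrO2 11.83%, Li2O 10.03%, SiO2 36.04%

Values along the way are rounded to 4 significant digits wherever printed; the working math runs at full precision from first step to last. A single rounding finalizes each reported result; derived quantities are re-derived from the batch weights for 244.7 kg of glass at full float precision (six oxide percentages, the totals, the yield, glass mass, ignition loss) precisely as stated by either problem or answer.
Mass of each oxide from the mix:
  CaO: 144.5·0.4847 + 10.79·0.5619 = 76.10 kg
  Na2O: 9.781·0.5854 = 5.726 kg
  K2O: 31.15·0.6806 = 21.20 kg
  ZrO2: 43.16·0.6710 = 28.96 kg
  Li2O: 60.89·0.4031 = 24.54 kg
  SiO2: 144.5·0.5123 + 43.16·0.3281 = 88.19 kg
LOI: 31.15·0.3194 + 9.781·0.4146 + 144.5·0.003000 + 60.89·0.5969 + 43.16·9.000e-04 + 10.79·0.4381 = 55.55 kg
Glass = total batch minus LOI = 300.3 − 55.55 = 244.7 kg (= Σ oxide masses)
each oxide over glass, ×100, is wt %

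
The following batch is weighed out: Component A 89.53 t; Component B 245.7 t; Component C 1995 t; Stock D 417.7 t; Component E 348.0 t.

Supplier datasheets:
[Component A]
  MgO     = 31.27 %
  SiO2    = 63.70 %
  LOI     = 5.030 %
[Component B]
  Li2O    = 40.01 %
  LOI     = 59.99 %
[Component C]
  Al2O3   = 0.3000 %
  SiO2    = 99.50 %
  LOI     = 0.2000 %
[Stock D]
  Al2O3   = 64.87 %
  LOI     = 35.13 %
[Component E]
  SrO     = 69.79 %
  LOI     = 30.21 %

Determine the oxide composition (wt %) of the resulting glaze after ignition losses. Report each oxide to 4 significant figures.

Each numeric step runs at full precision end to end. In-progress results are shown with 4-significant-figure rounding alongside each step. Every reported figure receives exactly one rounding. The derived quantities are re-derived from the batch weights on 2688 t of glass at full precision (the five compositions, LOI, net glass mass, the yield, the totals), as given in the question or the answer.
Oxide-by-oxide delivered mass:
  Li2O: 245.7·0.4001 = 98.30 t
  Al2O3: 1995·0.003000 + 417.7·0.6487 = 276.9 t
  MgO: 89.53·0.3127 = 28.00 t
  SrO: 348.0·0.6979 = 242.9 t
  SiO2: 89.53·0.6370 + 1995·0.9950 = 2042 t
LOI: 89.53·0.05030 + 245.7·0.5999 + 1995·0.002000 + 417.7·0.3513 + 348.0·0.3021 = 407.8 t
Glass mass = batch − LOI = 3096 − 407.8 = 2688 t (= Σ oxide masses)
percent by weight: oxide/glass ×100

Glass mass = 2688 t (batch 3096 − LOI 407.8).
Composition: Li2O 3.657%, Al2O3 10.30%, MgO 1.041%, SrO 9.035%, SiO2 75.96%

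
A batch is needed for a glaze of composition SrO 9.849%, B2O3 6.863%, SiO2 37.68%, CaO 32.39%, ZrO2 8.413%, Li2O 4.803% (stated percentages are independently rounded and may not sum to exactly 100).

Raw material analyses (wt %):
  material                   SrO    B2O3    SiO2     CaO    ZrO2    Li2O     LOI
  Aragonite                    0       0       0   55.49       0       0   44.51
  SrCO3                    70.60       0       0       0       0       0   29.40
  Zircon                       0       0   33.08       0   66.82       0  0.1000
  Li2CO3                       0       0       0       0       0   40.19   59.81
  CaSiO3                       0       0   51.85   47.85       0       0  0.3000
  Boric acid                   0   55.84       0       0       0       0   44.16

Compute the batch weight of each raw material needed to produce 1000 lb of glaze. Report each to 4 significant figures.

The whole derivation holds full float precision throughout. Mid-chain values are printed (rounded to 4 significant figures) in the printout. Each reported figure receives exactly one rounding — derived quantities (the six compositions, LOI, net glass mass, the totals, the yield) are carried at exact precision from the weighed amounts on 1000 lb of glass precisely as stated by the problem or answer text.
Oxide-by-oxide targets in 1000 lb glaze:
  SrO: 9.849% × 1000 = 98.49 lb
  B2O3: 6.863% × 1000 = 68.63 lb
  SiO2: 37.68% × 1000 = 376.8 lb
  CaO: 32.39% × 1000 = 323.9 lb
  ZrO2: 8.413% × 1000 = 84.13 lb
  Li2O: 4.803% × 1000 = 48.03 lb
Oxide-by-oxide audit using the reported weights, against the basis in use (summed amounts equal target values exact up to rounding of places):
  SrO: 139.5·0.7060 = 98.49 lb (target 98.49 lb)
  B2O3: 122.9·0.5584 = 68.63 lb (target 68.63 lb)
  SiO2: 125.9·0.3308 + 646.4·0.5185 = 376.8 lb (target 376.8 lb)
  CaO: 26.32·0.5549 + 646.4·0.4785 = 323.9 lb (target 323.9 lb)
  ZrO2: 125.9·0.6682 = 84.13 lb (target 84.13 lb)
  Li2O: 119.5·0.4019 = 48.03 lb (target 48.03 lb)
Consistency of the glass mass: total charge less LOI = 1000 lb (targets for the oxides total 1000 lb; basis as stated: 1000 lb — gaps are rounding artifacts).
Batch grand total — Σ batch = 1181 lb; Σ batch·LOI gives LOI loss = 180.5 lb; glass ÷ batch gives a yield of 84.71%.

Batch per 1000 lb glaze:
  Aragonite: 26.32 lb
  SrCO3: 139.5 lb
  Zircon: 125.9 lb
  Li2CO3: 119.5 lb
  CaSiO3: 646.4 lb
  Boric acid: 122.9 lb
Total batch = 1181 lb; LOI loss = 180.5 lb; yield = 84.71%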